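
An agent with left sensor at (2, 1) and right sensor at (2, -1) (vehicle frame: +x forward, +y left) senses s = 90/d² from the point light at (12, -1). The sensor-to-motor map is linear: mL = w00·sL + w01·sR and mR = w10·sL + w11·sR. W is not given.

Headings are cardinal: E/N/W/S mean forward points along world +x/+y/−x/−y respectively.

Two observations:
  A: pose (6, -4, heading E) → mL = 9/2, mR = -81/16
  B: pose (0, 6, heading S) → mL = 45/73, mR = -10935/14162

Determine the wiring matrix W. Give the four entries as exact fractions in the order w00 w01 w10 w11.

1 0 -1/2 -1

obs A: pose=(6,-4,E) → sL=9/2, sR=45/16, mL=9/2, mR=-81/16
obs B: pose=(0,6,S) → sL=45/73, sR=45/97, mL=45/73, mR=-10935/14162
sensor matrix S = [[9/2, 45/16], [45/73, 45/97]]; det S = 40095/113296
solve [mL_A; mL_B] = S·[w00; w01] and [mR_A; mR_B] = S·[w10; w11]:
  w00 = 1, w01 = 0, w10 = -1/2, w11 = -1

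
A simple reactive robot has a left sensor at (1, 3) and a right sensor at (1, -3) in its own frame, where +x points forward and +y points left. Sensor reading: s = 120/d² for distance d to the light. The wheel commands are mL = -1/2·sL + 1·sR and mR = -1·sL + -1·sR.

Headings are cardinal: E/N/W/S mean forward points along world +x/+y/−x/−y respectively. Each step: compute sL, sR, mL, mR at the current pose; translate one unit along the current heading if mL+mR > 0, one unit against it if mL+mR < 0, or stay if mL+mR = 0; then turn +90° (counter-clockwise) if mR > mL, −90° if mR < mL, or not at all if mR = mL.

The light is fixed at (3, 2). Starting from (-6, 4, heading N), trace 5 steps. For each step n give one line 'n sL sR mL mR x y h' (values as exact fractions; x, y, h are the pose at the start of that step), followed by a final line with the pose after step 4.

n=0: pose=(-6,4,N); sL=40/51, sR=8/3; mL=116/51, mR=-176/51; mL+mR=-20/17 → advance -1; mR−mL=-292/51 → turn -1·90°
n=1: pose=(-6,3,E); sL=3/2, sR=30/17; mL=69/68, mR=-111/34; mL+mR=-9/4 → advance -1; mR−mL=-291/68 → turn -1·90°
n=2: pose=(-7,3,S); sL=120/49, sR=120/169; mL=-4260/8281, mR=-26160/8281; mL+mR=-180/49 → advance -1; mR−mL=-21900/8281 → turn -1·90°
n=3: pose=(-7,4,W); sL=60/61, sR=60/73; mL=1470/4453, mR=-8040/4453; mL+mR=-90/61 → advance -1; mR−mL=-9510/4453 → turn -1·90°
n=4: pose=(-6,4,N); sL=40/51, sR=8/3; mL=116/51, mR=-176/51; mL+mR=-20/17 → advance -1; mR−mL=-292/51 → turn -1·90°

0 40/51 8/3 116/51 -176/51 -6 4 N
1 3/2 30/17 69/68 -111/34 -6 3 E
2 120/49 120/169 -4260/8281 -26160/8281 -7 3 S
3 60/61 60/73 1470/4453 -8040/4453 -7 4 W
4 40/51 8/3 116/51 -176/51 -6 4 N
final -6 3 E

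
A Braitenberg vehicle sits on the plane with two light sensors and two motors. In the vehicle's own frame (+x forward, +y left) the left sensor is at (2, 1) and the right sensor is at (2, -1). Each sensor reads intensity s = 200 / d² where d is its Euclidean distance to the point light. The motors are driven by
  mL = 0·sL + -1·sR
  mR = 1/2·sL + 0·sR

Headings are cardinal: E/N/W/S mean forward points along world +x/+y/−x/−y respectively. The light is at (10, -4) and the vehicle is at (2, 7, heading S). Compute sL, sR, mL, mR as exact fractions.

20/13 100/81 -100/81 10/13

left sensor world pos  = (3, 5); dL² = 130
right sensor world pos = (1, 5); dR² = 162
sL = 200/130 = 20/13
sR = 200/162 = 100/81
mL = 0·sL + -1·sR = -100/81
mR = 1/2·sL + 0·sR = 10/13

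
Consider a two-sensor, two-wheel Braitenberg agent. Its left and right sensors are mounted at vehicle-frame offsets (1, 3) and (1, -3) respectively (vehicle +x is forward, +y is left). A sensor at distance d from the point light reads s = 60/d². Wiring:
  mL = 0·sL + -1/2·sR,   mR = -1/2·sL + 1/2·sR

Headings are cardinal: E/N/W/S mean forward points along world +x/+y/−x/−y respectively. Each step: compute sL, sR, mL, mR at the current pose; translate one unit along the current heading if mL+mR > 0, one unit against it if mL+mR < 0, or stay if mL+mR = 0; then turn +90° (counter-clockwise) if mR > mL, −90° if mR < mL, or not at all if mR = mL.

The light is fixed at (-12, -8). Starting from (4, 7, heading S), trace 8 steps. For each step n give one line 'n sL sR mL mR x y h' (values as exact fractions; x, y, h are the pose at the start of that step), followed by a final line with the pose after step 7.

0 60/557 12/73 -6/73 1152/40661 4 7 S
1 6/65 30/229 -15/229 288/14885 4 8 E
2 60/433 60/613 -30/613 -5400/265429 3 8 N
3 3/17 3/26 -3/52 -27/884 3 7 W
4 60/557 12/73 -6/73 1152/40661 4 7 S
5 6/65 30/229 -15/229 288/14885 4 8 E
6 60/433 60/613 -30/613 -5400/265429 3 8 N
7 3/17 3/26 -3/52 -27/884 3 7 W
final 4 7 S

n=0: pose=(4,7,S); sL=60/557, sR=12/73; mL=-6/73, mR=1152/40661; mL+mR=-30/557 → advance -1; mR−mL=4494/40661 → turn +1·90°
n=1: pose=(4,8,E); sL=6/65, sR=30/229; mL=-15/229, mR=288/14885; mL+mR=-3/65 → advance -1; mR−mL=1263/14885 → turn +1·90°
n=2: pose=(3,8,N); sL=60/433, sR=60/613; mL=-30/613, mR=-5400/265429; mL+mR=-30/433 → advance -1; mR−mL=7590/265429 → turn +1·90°
n=3: pose=(3,7,W); sL=3/17, sR=3/26; mL=-3/52, mR=-27/884; mL+mR=-3/34 → advance -1; mR−mL=6/221 → turn +1·90°
n=4: pose=(4,7,S); sL=60/557, sR=12/73; mL=-6/73, mR=1152/40661; mL+mR=-30/557 → advance -1; mR−mL=4494/40661 → turn +1·90°
n=5: pose=(4,8,E); sL=6/65, sR=30/229; mL=-15/229, mR=288/14885; mL+mR=-3/65 → advance -1; mR−mL=1263/14885 → turn +1·90°
n=6: pose=(3,8,N); sL=60/433, sR=60/613; mL=-30/613, mR=-5400/265429; mL+mR=-30/433 → advance -1; mR−mL=7590/265429 → turn +1·90°
n=7: pose=(3,7,W); sL=3/17, sR=3/26; mL=-3/52, mR=-27/884; mL+mR=-3/34 → advance -1; mR−mL=6/221 → turn +1·90°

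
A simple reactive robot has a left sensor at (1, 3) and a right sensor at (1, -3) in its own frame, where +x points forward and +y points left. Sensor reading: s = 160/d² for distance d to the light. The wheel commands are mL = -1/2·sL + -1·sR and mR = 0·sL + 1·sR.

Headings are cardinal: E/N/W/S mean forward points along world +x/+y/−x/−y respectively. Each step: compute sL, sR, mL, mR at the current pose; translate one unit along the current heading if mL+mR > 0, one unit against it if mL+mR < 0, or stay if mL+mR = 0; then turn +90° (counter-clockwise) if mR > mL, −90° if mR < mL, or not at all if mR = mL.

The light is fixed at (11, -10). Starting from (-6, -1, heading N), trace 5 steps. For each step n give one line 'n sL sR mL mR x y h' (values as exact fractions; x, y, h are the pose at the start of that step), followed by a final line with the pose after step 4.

n=0: pose=(-6,-1,N); sL=8/25, sR=20/37; mL=-648/925, mR=20/37; mL+mR=-4/25 → advance -1; mR−mL=1148/925 → turn +1·90°
n=1: pose=(-6,-2,W); sL=160/349, sR=32/89; mL=-18288/31061, mR=32/89; mL+mR=-80/349 → advance -1; mR−mL=29456/31061 → turn +1·90°
n=2: pose=(-5,-2,S); sL=80/109, sR=16/41; mL=-3384/4469, mR=16/41; mL+mR=-40/109 → advance -1; mR−mL=5128/4469 → turn +1·90°
n=3: pose=(-5,-1,E); sL=160/369, sR=160/261; mL=-2960/3567, mR=160/261; mL+mR=-80/369 → advance -1; mR−mL=15440/10701 → turn +1·90°
n=4: pose=(-6,-1,N); sL=8/25, sR=20/37; mL=-648/925, mR=20/37; mL+mR=-4/25 → advance -1; mR−mL=1148/925 → turn +1·90°

0 8/25 20/37 -648/925 20/37 -6 -1 N
1 160/349 32/89 -18288/31061 32/89 -6 -2 W
2 80/109 16/41 -3384/4469 16/41 -5 -2 S
3 160/369 160/261 -2960/3567 160/261 -5 -1 E
4 8/25 20/37 -648/925 20/37 -6 -1 N
final -6 -2 W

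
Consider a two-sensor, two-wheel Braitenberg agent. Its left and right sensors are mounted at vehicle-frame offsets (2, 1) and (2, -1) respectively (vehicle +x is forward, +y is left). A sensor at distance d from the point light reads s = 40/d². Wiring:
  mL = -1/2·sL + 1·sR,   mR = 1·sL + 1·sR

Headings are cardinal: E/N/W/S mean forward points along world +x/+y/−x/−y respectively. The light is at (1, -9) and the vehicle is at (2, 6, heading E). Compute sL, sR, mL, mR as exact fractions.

8/53 8/41 260/2173 752/2173

left sensor world pos  = (4, 7); dL² = 265
right sensor world pos = (4, 5); dR² = 205
sL = 40/265 = 8/53
sR = 40/205 = 8/41
mL = -1/2·sL + 1·sR = 260/2173
mR = 1·sL + 1·sR = 752/2173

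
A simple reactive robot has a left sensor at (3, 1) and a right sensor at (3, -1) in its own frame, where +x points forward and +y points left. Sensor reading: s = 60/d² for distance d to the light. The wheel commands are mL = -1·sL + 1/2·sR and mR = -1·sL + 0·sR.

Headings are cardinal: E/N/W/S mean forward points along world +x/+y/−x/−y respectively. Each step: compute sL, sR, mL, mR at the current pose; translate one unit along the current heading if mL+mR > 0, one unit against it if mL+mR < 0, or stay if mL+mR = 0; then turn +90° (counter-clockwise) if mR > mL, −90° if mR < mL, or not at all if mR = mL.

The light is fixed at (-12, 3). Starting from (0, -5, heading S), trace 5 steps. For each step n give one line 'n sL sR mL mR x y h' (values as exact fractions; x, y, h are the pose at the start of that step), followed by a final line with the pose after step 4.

n=0: pose=(0,-5,S); sL=6/29, sR=30/121; mL=-291/3509, mR=-6/29; mL+mR=-1017/3509 → advance -1; mR−mL=-15/121 → turn -1·90°
n=1: pose=(0,-4,W); sL=12/29, sR=20/39; mL=-178/1131, mR=-12/29; mL+mR=-646/1131 → advance -1; mR−mL=-10/39 → turn -1·90°
n=2: pose=(1,-4,N); sL=3/8, sR=15/53; mL=-99/424, mR=-3/8; mL+mR=-129/212 → advance -1; mR−mL=-15/106 → turn -1·90°
n=3: pose=(1,-5,E); sL=12/61, sR=60/337; mL=-2214/20557, mR=-12/61; mL+mR=-6258/20557 → advance -1; mR−mL=-30/337 → turn -1·90°
n=4: pose=(0,-5,S); sL=6/29, sR=30/121; mL=-291/3509, mR=-6/29; mL+mR=-1017/3509 → advance -1; mR−mL=-15/121 → turn -1·90°

0 6/29 30/121 -291/3509 -6/29 0 -5 S
1 12/29 20/39 -178/1131 -12/29 0 -4 W
2 3/8 15/53 -99/424 -3/8 1 -4 N
3 12/61 60/337 -2214/20557 -12/61 1 -5 E
4 6/29 30/121 -291/3509 -6/29 0 -5 S
final 0 -4 W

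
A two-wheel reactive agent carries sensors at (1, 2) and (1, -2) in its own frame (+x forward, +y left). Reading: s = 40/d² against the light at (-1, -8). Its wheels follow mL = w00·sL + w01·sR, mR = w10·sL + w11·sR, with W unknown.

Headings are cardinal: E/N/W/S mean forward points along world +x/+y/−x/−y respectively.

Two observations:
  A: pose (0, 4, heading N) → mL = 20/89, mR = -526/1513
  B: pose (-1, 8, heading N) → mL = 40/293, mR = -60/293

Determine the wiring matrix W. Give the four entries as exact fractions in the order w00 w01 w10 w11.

0 1 -1 -1/2

obs A: pose=(0,4,N) → sL=4/17, sR=20/89, mL=20/89, mR=-526/1513
obs B: pose=(-1,8,N) → sL=40/293, sR=40/293, mL=40/293, mR=-60/293
sensor matrix S = [[4/17, 20/89], [40/293, 40/293]]; det S = 640/443309
solve [mL_A; mL_B] = S·[w00; w01] and [mR_A; mR_B] = S·[w10; w11]:
  w00 = 0, w01 = 1, w10 = -1, w11 = -1/2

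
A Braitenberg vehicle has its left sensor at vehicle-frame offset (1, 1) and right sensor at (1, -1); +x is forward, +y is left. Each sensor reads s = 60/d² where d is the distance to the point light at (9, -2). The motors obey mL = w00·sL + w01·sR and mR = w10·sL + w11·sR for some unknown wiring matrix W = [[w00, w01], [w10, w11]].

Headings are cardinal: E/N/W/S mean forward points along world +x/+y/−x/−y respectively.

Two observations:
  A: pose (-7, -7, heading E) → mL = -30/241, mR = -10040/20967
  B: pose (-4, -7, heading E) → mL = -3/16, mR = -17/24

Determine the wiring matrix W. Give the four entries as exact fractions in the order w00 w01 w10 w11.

-1/2 0 -1 -1

obs A: pose=(-7,-7,E) → sL=60/241, sR=20/87, mL=-30/241, mR=-10040/20967
obs B: pose=(-4,-7,E) → sL=3/8, sR=1/3, mL=-3/16, mR=-17/24
sensor matrix S = [[60/241, 20/87], [3/8, 1/3]]; det S = -45/13978
solve [mL_A; mL_B] = S·[w00; w01] and [mR_A; mR_B] = S·[w10; w11]:
  w00 = -1/2, w01 = 0, w10 = -1, w11 = -1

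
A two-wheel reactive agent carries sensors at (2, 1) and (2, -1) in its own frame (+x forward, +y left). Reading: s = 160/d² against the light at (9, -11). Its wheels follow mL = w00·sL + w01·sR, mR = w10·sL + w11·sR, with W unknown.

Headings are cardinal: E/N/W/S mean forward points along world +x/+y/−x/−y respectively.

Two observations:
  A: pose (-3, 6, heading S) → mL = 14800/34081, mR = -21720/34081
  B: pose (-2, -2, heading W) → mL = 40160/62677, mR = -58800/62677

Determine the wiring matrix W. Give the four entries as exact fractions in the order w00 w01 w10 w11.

obs A: pose=(-3,6,S) → sL=80/173, sR=80/197, mL=14800/34081, mR=-21720/34081
obs B: pose=(-2,-2,W) → sL=160/233, sR=160/269, mL=40160/62677, mR=-58800/62677
sensor matrix S = [[80/173, 80/197], [160/233, 160/269]]; det S = -8140800/2136094837
solve [mL_A; mL_B] = S·[w00; w01] and [mR_A; mR_B] = S·[w10; w11]:
  w00 = 1/2, w01 = 1/2, w10 = -1/2, w11 = -1

1/2 1/2 -1/2 -1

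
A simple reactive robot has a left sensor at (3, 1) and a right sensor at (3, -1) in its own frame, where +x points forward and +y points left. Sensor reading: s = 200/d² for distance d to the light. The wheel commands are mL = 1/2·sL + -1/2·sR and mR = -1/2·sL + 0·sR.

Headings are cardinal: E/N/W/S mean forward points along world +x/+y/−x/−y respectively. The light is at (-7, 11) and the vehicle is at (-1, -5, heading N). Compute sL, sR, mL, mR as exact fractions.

left sensor world pos  = (-2, -2); dL² = 194
right sensor world pos = (0, -2); dR² = 218
sL = 200/194 = 100/97
sR = 200/218 = 100/109
mL = 1/2·sL + -1/2·sR = 600/10573
mR = -1/2·sL + 0·sR = -50/97

100/97 100/109 600/10573 -50/97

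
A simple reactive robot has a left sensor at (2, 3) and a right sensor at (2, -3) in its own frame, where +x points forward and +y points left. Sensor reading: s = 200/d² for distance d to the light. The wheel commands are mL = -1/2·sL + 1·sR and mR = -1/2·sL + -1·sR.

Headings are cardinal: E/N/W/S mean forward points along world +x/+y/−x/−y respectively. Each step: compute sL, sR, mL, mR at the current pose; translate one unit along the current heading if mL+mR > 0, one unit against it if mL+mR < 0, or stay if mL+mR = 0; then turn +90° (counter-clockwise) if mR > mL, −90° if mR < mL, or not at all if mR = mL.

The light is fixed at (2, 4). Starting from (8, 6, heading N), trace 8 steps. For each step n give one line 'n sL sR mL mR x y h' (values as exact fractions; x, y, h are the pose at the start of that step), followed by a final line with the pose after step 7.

0 8 200/97 -188/97 -588/97 8 6 N
1 5/2 50/17 115/68 -285/68 8 5 E
2 40/13 40 500/13 -540/13 7 5 S
3 20 100/17 -70/17 -270/17 7 6 W
4 8 200/97 -188/97 -588/97 8 6 N
5 5/2 50/17 115/68 -285/68 8 5 E
6 40/13 40 500/13 -540/13 7 5 S
7 20 100/17 -70/17 -270/17 7 6 W
final 8 6 N

n=0: pose=(8,6,N); sL=8, sR=200/97; mL=-188/97, mR=-588/97; mL+mR=-8 → advance -1; mR−mL=-400/97 → turn -1·90°
n=1: pose=(8,5,E); sL=5/2, sR=50/17; mL=115/68, mR=-285/68; mL+mR=-5/2 → advance -1; mR−mL=-100/17 → turn -1·90°
n=2: pose=(7,5,S); sL=40/13, sR=40; mL=500/13, mR=-540/13; mL+mR=-40/13 → advance -1; mR−mL=-80 → turn -1·90°
n=3: pose=(7,6,W); sL=20, sR=100/17; mL=-70/17, mR=-270/17; mL+mR=-20 → advance -1; mR−mL=-200/17 → turn -1·90°
n=4: pose=(8,6,N); sL=8, sR=200/97; mL=-188/97, mR=-588/97; mL+mR=-8 → advance -1; mR−mL=-400/97 → turn -1·90°
n=5: pose=(8,5,E); sL=5/2, sR=50/17; mL=115/68, mR=-285/68; mL+mR=-5/2 → advance -1; mR−mL=-100/17 → turn -1·90°
n=6: pose=(7,5,S); sL=40/13, sR=40; mL=500/13, mR=-540/13; mL+mR=-40/13 → advance -1; mR−mL=-80 → turn -1·90°
n=7: pose=(7,6,W); sL=20, sR=100/17; mL=-70/17, mR=-270/17; mL+mR=-20 → advance -1; mR−mL=-200/17 → turn -1·90°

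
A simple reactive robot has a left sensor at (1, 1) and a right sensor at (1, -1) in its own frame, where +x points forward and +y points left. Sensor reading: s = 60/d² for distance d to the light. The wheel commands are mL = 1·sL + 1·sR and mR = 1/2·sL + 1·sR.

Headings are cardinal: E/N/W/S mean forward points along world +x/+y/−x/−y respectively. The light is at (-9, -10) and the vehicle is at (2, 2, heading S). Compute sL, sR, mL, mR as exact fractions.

left sensor world pos  = (3, 1); dL² = 265
right sensor world pos = (1, 1); dR² = 221
sL = 60/265 = 12/53
sR = 60/221 = 60/221
mL = 1·sL + 1·sR = 5832/11713
mR = 1/2·sL + 1·sR = 4506/11713

12/53 60/221 5832/11713 4506/11713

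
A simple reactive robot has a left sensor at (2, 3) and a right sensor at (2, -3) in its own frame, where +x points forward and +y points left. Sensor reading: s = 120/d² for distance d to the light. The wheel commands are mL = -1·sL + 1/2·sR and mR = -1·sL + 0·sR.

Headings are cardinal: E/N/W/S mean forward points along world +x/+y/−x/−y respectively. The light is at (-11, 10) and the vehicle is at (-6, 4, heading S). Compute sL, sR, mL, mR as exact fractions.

left sensor world pos  = (-3, 2); dL² = 128
right sensor world pos = (-9, 2); dR² = 68
sL = 120/128 = 15/16
sR = 120/68 = 30/17
mL = -1·sL + 1/2·sR = -15/272
mR = -1·sL + 0·sR = -15/16

15/16 30/17 -15/272 -15/16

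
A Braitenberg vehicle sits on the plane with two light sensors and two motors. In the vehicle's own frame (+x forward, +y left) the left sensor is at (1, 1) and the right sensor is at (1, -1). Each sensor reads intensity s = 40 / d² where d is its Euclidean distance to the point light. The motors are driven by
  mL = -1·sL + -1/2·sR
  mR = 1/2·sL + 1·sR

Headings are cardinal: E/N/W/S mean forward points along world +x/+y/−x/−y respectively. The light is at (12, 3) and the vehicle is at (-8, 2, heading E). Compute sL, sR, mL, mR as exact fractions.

40/361 8/73 -4364/26353 4348/26353

left sensor world pos  = (-7, 3); dL² = 361
right sensor world pos = (-7, 1); dR² = 365
sL = 40/361 = 40/361
sR = 40/365 = 8/73
mL = -1·sL + -1/2·sR = -4364/26353
mR = 1/2·sL + 1·sR = 4348/26353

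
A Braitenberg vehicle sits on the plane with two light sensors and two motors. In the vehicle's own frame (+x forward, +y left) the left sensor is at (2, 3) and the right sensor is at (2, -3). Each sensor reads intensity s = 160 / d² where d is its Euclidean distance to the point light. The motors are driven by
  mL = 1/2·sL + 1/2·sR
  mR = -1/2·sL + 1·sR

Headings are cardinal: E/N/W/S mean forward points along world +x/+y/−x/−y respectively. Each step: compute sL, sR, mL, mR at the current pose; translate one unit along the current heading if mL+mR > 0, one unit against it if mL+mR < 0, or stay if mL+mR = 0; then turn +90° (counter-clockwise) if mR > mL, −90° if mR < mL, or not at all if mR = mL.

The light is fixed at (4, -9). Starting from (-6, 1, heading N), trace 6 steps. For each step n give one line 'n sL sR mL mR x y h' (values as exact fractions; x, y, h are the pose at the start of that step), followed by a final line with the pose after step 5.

0 160/313 160/193 40480/60409 34640/60409 -6 1 N
1 8/13 5/4 97/104 49/52 -6 2 E
2 160/313 32/41 8288/12833 6736/12833 -5 2 N
3 80/137 16/13 1616/1781 1672/1781 -5 3 E
4 160/317 160/221 43040/70057 33040/70057 -4 3 N
5 40/73 20/17 1070/1241 1120/1241 -4 4 E
final -3 4 N

n=0: pose=(-6,1,N); sL=160/313, sR=160/193; mL=40480/60409, mR=34640/60409; mL+mR=240/193 → advance +1; mR−mL=-5840/60409 → turn -1·90°
n=1: pose=(-6,2,E); sL=8/13, sR=5/4; mL=97/104, mR=49/52; mL+mR=15/8 → advance +1; mR−mL=1/104 → turn +1·90°
n=2: pose=(-5,2,N); sL=160/313, sR=32/41; mL=8288/12833, mR=6736/12833; mL+mR=48/41 → advance +1; mR−mL=-1552/12833 → turn -1·90°
n=3: pose=(-5,3,E); sL=80/137, sR=16/13; mL=1616/1781, mR=1672/1781; mL+mR=24/13 → advance +1; mR−mL=56/1781 → turn +1·90°
n=4: pose=(-4,3,N); sL=160/317, sR=160/221; mL=43040/70057, mR=33040/70057; mL+mR=240/221 → advance +1; mR−mL=-10000/70057 → turn -1·90°
n=5: pose=(-4,4,E); sL=40/73, sR=20/17; mL=1070/1241, mR=1120/1241; mL+mR=30/17 → advance +1; mR−mL=50/1241 → turn +1·90°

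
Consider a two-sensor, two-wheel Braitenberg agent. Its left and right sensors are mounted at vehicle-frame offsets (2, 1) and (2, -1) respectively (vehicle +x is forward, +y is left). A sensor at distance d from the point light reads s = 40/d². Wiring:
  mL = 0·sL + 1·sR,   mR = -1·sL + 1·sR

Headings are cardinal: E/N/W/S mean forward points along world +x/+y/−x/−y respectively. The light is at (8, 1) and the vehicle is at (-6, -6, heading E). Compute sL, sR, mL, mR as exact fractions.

2/9 5/26 5/26 -7/234

left sensor world pos  = (-4, -5); dL² = 180
right sensor world pos = (-4, -7); dR² = 208
sL = 40/180 = 2/9
sR = 40/208 = 5/26
mL = 0·sL + 1·sR = 5/26
mR = -1·sL + 1·sR = -7/234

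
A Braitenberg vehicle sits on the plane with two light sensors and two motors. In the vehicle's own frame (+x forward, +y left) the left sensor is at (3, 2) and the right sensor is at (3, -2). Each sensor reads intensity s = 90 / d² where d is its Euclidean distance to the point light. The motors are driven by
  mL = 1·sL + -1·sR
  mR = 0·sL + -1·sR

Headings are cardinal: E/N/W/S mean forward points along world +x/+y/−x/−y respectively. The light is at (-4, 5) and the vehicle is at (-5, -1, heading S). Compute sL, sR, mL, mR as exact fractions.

45/41 1 4/41 -1

left sensor world pos  = (-3, -4); dL² = 82
right sensor world pos = (-7, -4); dR² = 90
sL = 90/82 = 45/41
sR = 90/90 = 1
mL = 1·sL + -1·sR = 4/41
mR = 0·sL + -1·sR = -1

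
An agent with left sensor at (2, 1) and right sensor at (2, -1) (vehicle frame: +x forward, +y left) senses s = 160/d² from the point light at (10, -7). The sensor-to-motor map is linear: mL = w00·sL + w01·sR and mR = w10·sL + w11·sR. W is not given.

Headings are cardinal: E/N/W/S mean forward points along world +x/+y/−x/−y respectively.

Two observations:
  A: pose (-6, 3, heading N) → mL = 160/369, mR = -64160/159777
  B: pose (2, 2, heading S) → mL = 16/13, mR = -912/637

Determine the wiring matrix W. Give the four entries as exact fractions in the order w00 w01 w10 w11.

0 1 -1/2 -1/2

obs A: pose=(-6,3,N) → sL=160/433, sR=160/369, mL=160/369, mR=-64160/159777
obs B: pose=(2,2,S) → sL=80/49, sR=16/13, mL=16/13, mR=-912/637
sensor matrix S = [[160/433, 160/369], [80/49, 16/13]]; det S = -25763840/101777949
solve [mL_A; mL_B] = S·[w00; w01] and [mR_A; mR_B] = S·[w10; w11]:
  w00 = 0, w01 = 1, w10 = -1/2, w11 = -1/2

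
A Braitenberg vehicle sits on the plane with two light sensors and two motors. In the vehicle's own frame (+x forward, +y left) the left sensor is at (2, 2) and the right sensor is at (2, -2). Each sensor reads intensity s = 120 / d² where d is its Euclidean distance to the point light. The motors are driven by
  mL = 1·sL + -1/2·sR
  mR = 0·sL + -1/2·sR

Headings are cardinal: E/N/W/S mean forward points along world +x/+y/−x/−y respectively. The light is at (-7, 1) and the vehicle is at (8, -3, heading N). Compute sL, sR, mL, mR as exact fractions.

left sensor world pos  = (6, -1); dL² = 173
right sensor world pos = (10, -1); dR² = 293
sL = 120/173 = 120/173
sR = 120/293 = 120/293
mL = 1·sL + -1/2·sR = 24780/50689
mR = 0·sL + -1/2·sR = -60/293

120/173 120/293 24780/50689 -60/293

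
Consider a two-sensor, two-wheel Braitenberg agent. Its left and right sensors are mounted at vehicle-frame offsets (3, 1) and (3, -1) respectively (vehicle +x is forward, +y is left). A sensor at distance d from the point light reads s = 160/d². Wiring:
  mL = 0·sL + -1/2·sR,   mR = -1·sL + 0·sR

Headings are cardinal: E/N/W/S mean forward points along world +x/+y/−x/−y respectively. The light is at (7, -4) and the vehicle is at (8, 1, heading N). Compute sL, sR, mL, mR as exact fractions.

left sensor world pos  = (7, 4); dL² = 64
right sensor world pos = (9, 4); dR² = 68
sL = 160/64 = 5/2
sR = 160/68 = 40/17
mL = 0·sL + -1/2·sR = -20/17
mR = -1·sL + 0·sR = -5/2

5/2 40/17 -20/17 -5/2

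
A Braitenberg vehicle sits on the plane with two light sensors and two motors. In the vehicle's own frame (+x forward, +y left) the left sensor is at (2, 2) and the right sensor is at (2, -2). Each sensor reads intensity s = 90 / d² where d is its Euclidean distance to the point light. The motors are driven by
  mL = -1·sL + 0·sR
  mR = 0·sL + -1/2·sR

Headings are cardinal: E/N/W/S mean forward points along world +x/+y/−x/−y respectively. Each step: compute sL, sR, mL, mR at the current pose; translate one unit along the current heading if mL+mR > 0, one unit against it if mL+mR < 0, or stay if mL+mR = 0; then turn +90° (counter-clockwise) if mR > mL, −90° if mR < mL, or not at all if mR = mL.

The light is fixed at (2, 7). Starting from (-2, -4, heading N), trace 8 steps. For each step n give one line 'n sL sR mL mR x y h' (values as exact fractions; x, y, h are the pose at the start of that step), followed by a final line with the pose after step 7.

n=0: pose=(-2,-4,N); sL=10/13, sR=18/17; mL=-10/13, mR=-9/17; mL+mR=-287/221 → advance -1; mR−mL=53/221 → turn +1·90°
n=1: pose=(-2,-5,W); sL=45/116, sR=45/68; mL=-45/116, mR=-45/136; mL+mR=-2835/3944 → advance -1; mR−mL=225/3944 → turn +1·90°
n=2: pose=(-1,-5,S); sL=90/197, sR=90/221; mL=-90/197, mR=-45/221; mL+mR=-28755/43537 → advance -1; mR−mL=11025/43537 → turn +1·90°
n=3: pose=(-1,-4,E); sL=45/41, sR=9/17; mL=-45/41, mR=-9/34; mL+mR=-1899/1394 → advance -1; mR−mL=1161/1394 → turn +1·90°
n=4: pose=(-2,-4,N); sL=10/13, sR=18/17; mL=-10/13, mR=-9/17; mL+mR=-287/221 → advance -1; mR−mL=53/221 → turn +1·90°
n=5: pose=(-2,-5,W); sL=45/116, sR=45/68; mL=-45/116, mR=-45/136; mL+mR=-2835/3944 → advance -1; mR−mL=225/3944 → turn +1·90°
n=6: pose=(-1,-5,S); sL=90/197, sR=90/221; mL=-90/197, mR=-45/221; mL+mR=-28755/43537 → advance -1; mR−mL=11025/43537 → turn +1·90°
n=7: pose=(-1,-4,E); sL=45/41, sR=9/17; mL=-45/41, mR=-9/34; mL+mR=-1899/1394 → advance -1; mR−mL=1161/1394 → turn +1·90°

0 10/13 18/17 -10/13 -9/17 -2 -4 N
1 45/116 45/68 -45/116 -45/136 -2 -5 W
2 90/197 90/221 -90/197 -45/221 -1 -5 S
3 45/41 9/17 -45/41 -9/34 -1 -4 E
4 10/13 18/17 -10/13 -9/17 -2 -4 N
5 45/116 45/68 -45/116 -45/136 -2 -5 W
6 90/197 90/221 -90/197 -45/221 -1 -5 S
7 45/41 9/17 -45/41 -9/34 -1 -4 E
final -2 -4 N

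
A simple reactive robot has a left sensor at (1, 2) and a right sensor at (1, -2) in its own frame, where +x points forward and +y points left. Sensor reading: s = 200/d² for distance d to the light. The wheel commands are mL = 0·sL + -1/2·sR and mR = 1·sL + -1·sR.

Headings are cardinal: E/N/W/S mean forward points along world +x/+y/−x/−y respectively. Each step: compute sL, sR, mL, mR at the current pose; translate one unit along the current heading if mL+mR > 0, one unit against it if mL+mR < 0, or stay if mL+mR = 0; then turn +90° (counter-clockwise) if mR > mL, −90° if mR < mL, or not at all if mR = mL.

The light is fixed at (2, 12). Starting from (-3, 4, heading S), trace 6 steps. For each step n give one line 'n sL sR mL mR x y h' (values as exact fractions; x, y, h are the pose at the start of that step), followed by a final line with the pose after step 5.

n=0: pose=(-3,4,S); sL=20/9, sR=20/13; mL=-10/13, mR=80/117; mL+mR=-10/117 → advance -1; mR−mL=170/117 → turn +1·90°
n=1: pose=(-3,5,E); sL=200/41, sR=200/97; mL=-100/97, mR=11200/3977; mL+mR=7100/3977 → advance +1; mR−mL=15300/3977 → turn +1·90°
n=2: pose=(-2,5,N); sL=25/9, sR=5; mL=-5/2, mR=-20/9; mL+mR=-85/18 → advance -1; mR−mL=5/18 → turn +1·90°
n=3: pose=(-2,4,W); sL=8/5, sR=200/61; mL=-100/61, mR=-512/305; mL+mR=-1012/305 → advance -1; mR−mL=-12/305 → turn -1·90°
n=4: pose=(-1,4,N); sL=100/37, sR=4; mL=-2, mR=-48/37; mL+mR=-122/37 → advance -1; mR−mL=26/37 → turn +1·90°
n=5: pose=(-1,3,W); sL=200/137, sR=40/13; mL=-20/13, mR=-2880/1781; mL+mR=-5620/1781 → advance -1; mR−mL=-140/1781 → turn -1·90°

0 20/9 20/13 -10/13 80/117 -3 4 S
1 200/41 200/97 -100/97 11200/3977 -3 5 E
2 25/9 5 -5/2 -20/9 -2 5 N
3 8/5 200/61 -100/61 -512/305 -2 4 W
4 100/37 4 -2 -48/37 -1 4 N
5 200/137 40/13 -20/13 -2880/1781 -1 3 W
final 0 3 N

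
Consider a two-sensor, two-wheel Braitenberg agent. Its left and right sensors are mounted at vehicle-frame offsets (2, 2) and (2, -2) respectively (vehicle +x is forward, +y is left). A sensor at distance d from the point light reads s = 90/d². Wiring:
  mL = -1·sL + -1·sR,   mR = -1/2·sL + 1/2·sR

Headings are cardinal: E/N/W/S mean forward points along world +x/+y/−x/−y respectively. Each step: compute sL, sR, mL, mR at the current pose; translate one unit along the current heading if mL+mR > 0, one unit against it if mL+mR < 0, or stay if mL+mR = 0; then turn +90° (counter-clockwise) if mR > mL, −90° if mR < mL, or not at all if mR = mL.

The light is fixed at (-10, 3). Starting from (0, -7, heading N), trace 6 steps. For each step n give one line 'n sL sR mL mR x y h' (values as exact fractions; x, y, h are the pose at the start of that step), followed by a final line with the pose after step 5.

0 45/64 45/104 -945/832 -225/1664 0 -7 N
1 90/233 18/29 -6804/6757 792/6757 0 -8 W
2 45/169 9/25 -2646/4225 198/4225 1 -8 S
3 90/233 90/313 -49140/72929 -3600/72929 1 -7 E
4 45/64 45/104 -945/832 -225/1664 0 -7 N
5 90/233 18/29 -6804/6757 792/6757 0 -8 W
final 1 -8 S

n=0: pose=(0,-7,N); sL=45/64, sR=45/104; mL=-945/832, mR=-225/1664; mL+mR=-2115/1664 → advance -1; mR−mL=1665/1664 → turn +1·90°
n=1: pose=(0,-8,W); sL=90/233, sR=18/29; mL=-6804/6757, mR=792/6757; mL+mR=-6012/6757 → advance -1; mR−mL=7596/6757 → turn +1·90°
n=2: pose=(1,-8,S); sL=45/169, sR=9/25; mL=-2646/4225, mR=198/4225; mL+mR=-2448/4225 → advance -1; mR−mL=2844/4225 → turn +1·90°
n=3: pose=(1,-7,E); sL=90/233, sR=90/313; mL=-49140/72929, mR=-3600/72929; mL+mR=-52740/72929 → advance -1; mR−mL=45540/72929 → turn +1·90°
n=4: pose=(0,-7,N); sL=45/64, sR=45/104; mL=-945/832, mR=-225/1664; mL+mR=-2115/1664 → advance -1; mR−mL=1665/1664 → turn +1·90°
n=5: pose=(0,-8,W); sL=90/233, sR=18/29; mL=-6804/6757, mR=792/6757; mL+mR=-6012/6757 → advance -1; mR−mL=7596/6757 → turn +1·90°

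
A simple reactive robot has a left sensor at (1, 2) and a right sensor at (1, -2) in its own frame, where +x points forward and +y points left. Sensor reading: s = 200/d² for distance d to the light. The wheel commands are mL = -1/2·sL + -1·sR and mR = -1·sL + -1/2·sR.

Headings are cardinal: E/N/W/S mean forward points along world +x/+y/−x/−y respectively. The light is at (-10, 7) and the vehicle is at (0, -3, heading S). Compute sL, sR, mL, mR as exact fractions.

40/53 40/37 -2860/1961 -2540/1961

left sensor world pos  = (2, -4); dL² = 265
right sensor world pos = (-2, -4); dR² = 185
sL = 200/265 = 40/53
sR = 200/185 = 40/37
mL = -1/2·sL + -1·sR = -2860/1961
mR = -1·sL + -1/2·sR = -2540/1961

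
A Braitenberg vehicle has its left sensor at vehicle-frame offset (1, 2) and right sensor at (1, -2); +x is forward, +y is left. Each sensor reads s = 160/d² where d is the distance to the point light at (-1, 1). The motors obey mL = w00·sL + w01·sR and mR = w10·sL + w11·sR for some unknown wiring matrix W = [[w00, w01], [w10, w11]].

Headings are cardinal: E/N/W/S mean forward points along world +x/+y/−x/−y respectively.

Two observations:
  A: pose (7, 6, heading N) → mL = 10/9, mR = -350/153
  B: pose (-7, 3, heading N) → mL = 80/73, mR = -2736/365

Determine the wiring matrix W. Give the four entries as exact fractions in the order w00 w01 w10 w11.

1/2 0 -1/2 -1

obs A: pose=(7,6,N) → sL=20/9, sR=20/17, mL=10/9, mR=-350/153
obs B: pose=(-7,3,N) → sL=160/73, sR=32/5, mL=80/73, mR=-2736/365
sensor matrix S = [[20/9, 20/17], [160/73, 32/5]]; det S = 130048/11169
solve [mL_A; mL_B] = S·[w00; w01] and [mR_A; mR_B] = S·[w10; w11]:
  w00 = 1/2, w01 = 0, w10 = -1/2, w11 = -1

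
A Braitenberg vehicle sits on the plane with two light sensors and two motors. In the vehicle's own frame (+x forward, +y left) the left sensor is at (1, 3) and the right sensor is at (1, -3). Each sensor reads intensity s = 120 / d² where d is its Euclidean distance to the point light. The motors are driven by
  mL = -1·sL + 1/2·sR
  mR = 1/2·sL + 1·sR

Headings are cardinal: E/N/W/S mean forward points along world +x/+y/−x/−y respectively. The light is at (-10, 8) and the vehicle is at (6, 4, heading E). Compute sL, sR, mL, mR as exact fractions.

left sensor world pos  = (7, 7); dL² = 290
right sensor world pos = (7, 1); dR² = 338
sL = 120/290 = 12/29
sR = 120/338 = 60/169
mL = -1·sL + 1/2·sR = -1158/4901
mR = 1/2·sL + 1·sR = 2754/4901

12/29 60/169 -1158/4901 2754/4901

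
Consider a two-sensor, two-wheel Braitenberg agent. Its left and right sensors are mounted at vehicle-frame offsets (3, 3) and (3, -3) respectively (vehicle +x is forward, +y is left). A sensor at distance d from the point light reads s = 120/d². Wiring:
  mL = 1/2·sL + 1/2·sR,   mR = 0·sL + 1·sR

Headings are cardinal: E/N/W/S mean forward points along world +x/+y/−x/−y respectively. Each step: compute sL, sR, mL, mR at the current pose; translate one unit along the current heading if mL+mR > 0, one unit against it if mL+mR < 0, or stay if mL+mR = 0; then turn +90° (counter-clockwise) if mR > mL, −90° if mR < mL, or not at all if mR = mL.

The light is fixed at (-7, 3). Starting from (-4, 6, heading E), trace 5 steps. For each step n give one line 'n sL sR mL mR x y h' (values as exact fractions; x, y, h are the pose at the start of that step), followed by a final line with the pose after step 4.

0 5/3 10/3 5/2 10/3 -4 6 E
1 120/37 24/17 1464/629 24/17 -3 6 N
2 60/49 12/5 444/245 12/5 -3 7 E
3 120/53 120/113 9960/5989 120/113 -2 7 N
4 15/16 30/17 735/544 30/17 -2 8 E
final -1 8 N

n=0: pose=(-4,6,E); sL=5/3, sR=10/3; mL=5/2, mR=10/3; mL+mR=35/6 → advance +1; mR−mL=5/6 → turn +1·90°
n=1: pose=(-3,6,N); sL=120/37, sR=24/17; mL=1464/629, mR=24/17; mL+mR=2352/629 → advance +1; mR−mL=-576/629 → turn -1·90°
n=2: pose=(-3,7,E); sL=60/49, sR=12/5; mL=444/245, mR=12/5; mL+mR=1032/245 → advance +1; mR−mL=144/245 → turn +1·90°
n=3: pose=(-2,7,N); sL=120/53, sR=120/113; mL=9960/5989, mR=120/113; mL+mR=16320/5989 → advance +1; mR−mL=-3600/5989 → turn -1·90°
n=4: pose=(-2,8,E); sL=15/16, sR=30/17; mL=735/544, mR=30/17; mL+mR=1695/544 → advance +1; mR−mL=225/544 → turn +1·90°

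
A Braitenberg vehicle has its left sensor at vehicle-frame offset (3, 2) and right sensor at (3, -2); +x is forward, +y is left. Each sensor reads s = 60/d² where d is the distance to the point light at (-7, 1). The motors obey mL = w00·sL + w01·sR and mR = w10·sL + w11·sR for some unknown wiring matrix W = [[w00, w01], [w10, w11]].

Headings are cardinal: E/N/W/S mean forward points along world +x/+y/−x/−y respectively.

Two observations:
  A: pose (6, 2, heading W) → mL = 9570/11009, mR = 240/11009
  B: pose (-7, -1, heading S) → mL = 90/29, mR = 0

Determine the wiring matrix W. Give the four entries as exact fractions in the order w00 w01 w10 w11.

obs A: pose=(6,2,W) → sL=60/101, sR=60/109, mL=9570/11009, mR=240/11009
obs B: pose=(-7,-1,S) → sL=60/29, sR=60/29, mL=90/29, mR=0
sensor matrix S = [[60/101, 60/109], [60/29, 60/29]]; det S = 28800/319261
solve [mL_A; mL_B] = S·[w00; w01] and [mR_A; mR_B] = S·[w10; w11]:
  w00 = 1, w01 = 1/2, w10 = 1/2, w11 = -1/2

1 1/2 1/2 -1/2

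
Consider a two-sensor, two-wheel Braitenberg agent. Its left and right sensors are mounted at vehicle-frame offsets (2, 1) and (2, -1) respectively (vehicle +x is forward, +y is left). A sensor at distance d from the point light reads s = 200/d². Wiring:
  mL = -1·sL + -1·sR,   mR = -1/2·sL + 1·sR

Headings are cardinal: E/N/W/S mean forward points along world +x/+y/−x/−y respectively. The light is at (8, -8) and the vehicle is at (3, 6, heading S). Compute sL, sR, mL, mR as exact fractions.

left sensor world pos  = (4, 4); dL² = 160
right sensor world pos = (2, 4); dR² = 180
sL = 200/160 = 5/4
sR = 200/180 = 10/9
mL = -1·sL + -1·sR = -85/36
mR = -1/2·sL + 1·sR = 35/72

5/4 10/9 -85/36 35/72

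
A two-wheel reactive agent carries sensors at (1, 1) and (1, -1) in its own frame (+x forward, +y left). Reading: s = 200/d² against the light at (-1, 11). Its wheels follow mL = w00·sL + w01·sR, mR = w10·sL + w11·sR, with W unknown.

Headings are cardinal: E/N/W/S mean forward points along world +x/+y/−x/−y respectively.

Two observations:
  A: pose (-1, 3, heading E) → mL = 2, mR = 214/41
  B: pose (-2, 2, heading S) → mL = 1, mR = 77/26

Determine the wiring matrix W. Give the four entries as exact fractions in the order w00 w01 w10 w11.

1/2 0 1 1/2

obs A: pose=(-1,3,E) → sL=4, sR=100/41, mL=2, mR=214/41
obs B: pose=(-2,2,S) → sL=2, sR=25/13, mL=1, mR=77/26
sensor matrix S = [[4, 100/41], [2, 25/13]]; det S = 1500/533
solve [mL_A; mL_B] = S·[w00; w01] and [mR_A; mR_B] = S·[w10; w11]:
  w00 = 1/2, w01 = 0, w10 = 1, w11 = 1/2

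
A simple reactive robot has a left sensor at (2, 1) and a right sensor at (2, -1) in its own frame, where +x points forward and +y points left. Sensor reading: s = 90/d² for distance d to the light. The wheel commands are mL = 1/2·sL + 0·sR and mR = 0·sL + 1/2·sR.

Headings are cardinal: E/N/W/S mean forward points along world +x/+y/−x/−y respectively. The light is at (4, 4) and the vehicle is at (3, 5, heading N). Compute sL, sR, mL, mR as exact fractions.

90/13 10 45/13 5

left sensor world pos  = (2, 7); dL² = 13
right sensor world pos = (4, 7); dR² = 9
sL = 90/13 = 90/13
sR = 90/9 = 10
mL = 1/2·sL + 0·sR = 45/13
mR = 0·sL + 1/2·sR = 5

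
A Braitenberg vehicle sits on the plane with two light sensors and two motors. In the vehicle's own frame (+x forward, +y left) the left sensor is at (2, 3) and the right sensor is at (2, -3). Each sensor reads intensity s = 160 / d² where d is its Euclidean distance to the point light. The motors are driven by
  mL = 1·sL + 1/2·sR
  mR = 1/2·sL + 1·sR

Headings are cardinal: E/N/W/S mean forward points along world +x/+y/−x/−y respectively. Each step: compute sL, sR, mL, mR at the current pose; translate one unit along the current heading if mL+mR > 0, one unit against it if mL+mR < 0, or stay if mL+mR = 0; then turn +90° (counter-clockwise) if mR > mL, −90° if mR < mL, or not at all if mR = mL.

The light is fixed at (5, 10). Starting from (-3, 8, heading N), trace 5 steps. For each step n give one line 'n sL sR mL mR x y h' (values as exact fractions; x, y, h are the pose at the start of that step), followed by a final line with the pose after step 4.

n=0: pose=(-3,8,N); sL=160/121, sR=32/5; mL=2736/605, mR=4272/605; mL+mR=7008/605 → advance +1; mR−mL=1536/605 → turn +1·90°
n=1: pose=(-3,9,W); sL=40/29, sR=20/13; mL=810/377, mR=840/377; mL+mR=1650/377 → advance +1; mR−mL=30/377 → turn +1·90°
n=2: pose=(-4,9,S); sL=32/9, sR=160/153; mL=208/51, mR=48/17; mL+mR=352/51 → advance +1; mR−mL=-64/51 → turn -1·90°
n=3: pose=(-4,8,W); sL=80/73, sR=80/61; mL=7800/4453, mR=8280/4453; mL+mR=16080/4453 → advance +1; mR−mL=480/4453 → turn +1·90°
n=4: pose=(-5,8,S); sL=32/13, sR=32/37; mL=1392/481, mR=1008/481; mL+mR=2400/481 → advance +1; mR−mL=-384/481 → turn -1·90°

0 160/121 32/5 2736/605 4272/605 -3 8 N
1 40/29 20/13 810/377 840/377 -3 9 W
2 32/9 160/153 208/51 48/17 -4 9 S
3 80/73 80/61 7800/4453 8280/4453 -4 8 W
4 32/13 32/37 1392/481 1008/481 -5 8 S
final -5 7 W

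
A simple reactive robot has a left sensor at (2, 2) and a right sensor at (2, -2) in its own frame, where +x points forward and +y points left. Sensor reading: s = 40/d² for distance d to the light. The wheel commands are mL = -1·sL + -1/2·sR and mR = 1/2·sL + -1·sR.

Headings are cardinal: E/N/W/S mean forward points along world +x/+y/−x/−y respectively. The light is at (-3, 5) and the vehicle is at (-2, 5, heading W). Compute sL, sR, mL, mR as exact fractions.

8 8 -12 -4

left sensor world pos  = (-4, 3); dL² = 5
right sensor world pos = (-4, 7); dR² = 5
sL = 40/5 = 8
sR = 40/5 = 8
mL = -1·sL + -1/2·sR = -12
mR = 1/2·sL + -1·sR = -4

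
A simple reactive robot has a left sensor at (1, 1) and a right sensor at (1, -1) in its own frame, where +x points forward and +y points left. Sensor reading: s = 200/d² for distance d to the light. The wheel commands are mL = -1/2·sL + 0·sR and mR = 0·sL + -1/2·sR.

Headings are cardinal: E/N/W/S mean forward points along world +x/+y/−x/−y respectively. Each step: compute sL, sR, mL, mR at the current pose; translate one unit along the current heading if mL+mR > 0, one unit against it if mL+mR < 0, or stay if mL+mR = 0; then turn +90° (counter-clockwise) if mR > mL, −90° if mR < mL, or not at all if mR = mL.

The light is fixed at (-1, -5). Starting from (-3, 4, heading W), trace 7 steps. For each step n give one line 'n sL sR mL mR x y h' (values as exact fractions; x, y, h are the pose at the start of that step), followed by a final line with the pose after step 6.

n=0: pose=(-3,4,W); sL=200/73, sR=200/109; mL=-100/73, mR=-100/109; mL+mR=-18200/7957 → advance -1; mR−mL=3600/7957 → turn +1·90°
n=1: pose=(-2,4,S); sL=25/8, sR=50/17; mL=-25/16, mR=-25/17; mL+mR=-825/272 → advance -1; mR−mL=25/272 → turn +1·90°
n=2: pose=(-2,5,E); sL=200/121, sR=200/81; mL=-100/121, mR=-100/81; mL+mR=-20200/9801 → advance -1; mR−mL=-4000/9801 → turn -1·90°
n=3: pose=(-3,5,S); sL=100/41, sR=20/9; mL=-50/41, mR=-10/9; mL+mR=-860/369 → advance -1; mR−mL=40/369 → turn +1·90°
n=4: pose=(-3,6,E); sL=40/29, sR=200/101; mL=-20/29, mR=-100/101; mL+mR=-4920/2929 → advance -1; mR−mL=-880/2929 → turn -1·90°
n=5: pose=(-4,6,S); sL=25/13, sR=50/29; mL=-25/26, mR=-25/29; mL+mR=-1375/754 → advance -1; mR−mL=75/754 → turn +1·90°
n=6: pose=(-4,7,E); sL=200/173, sR=8/5; mL=-100/173, mR=-4/5; mL+mR=-1192/865 → advance -1; mR−mL=-192/865 → turn -1·90°

0 200/73 200/109 -100/73 -100/109 -3 4 W
1 25/8 50/17 -25/16 -25/17 -2 4 S
2 200/121 200/81 -100/121 -100/81 -2 5 E
3 100/41 20/9 -50/41 -10/9 -3 5 S
4 40/29 200/101 -20/29 -100/101 -3 6 E
5 25/13 50/29 -25/26 -25/29 -4 6 S
6 200/173 8/5 -100/173 -4/5 -4 7 E
final -5 7 S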